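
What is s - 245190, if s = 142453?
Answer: -102737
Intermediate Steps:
s - 245190 = 142453 - 245190 = -102737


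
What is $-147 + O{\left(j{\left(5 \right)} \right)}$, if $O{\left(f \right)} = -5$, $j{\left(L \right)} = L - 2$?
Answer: $-152$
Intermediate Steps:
$j{\left(L \right)} = -2 + L$ ($j{\left(L \right)} = L - 2 = -2 + L$)
$-147 + O{\left(j{\left(5 \right)} \right)} = -147 - 5 = -152$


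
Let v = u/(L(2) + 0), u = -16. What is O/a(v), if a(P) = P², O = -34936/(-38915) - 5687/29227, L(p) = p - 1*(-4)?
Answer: 654353073/6617417920 ≈ 0.098883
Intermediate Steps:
L(p) = 4 + p (L(p) = p + 4 = 4 + p)
v = -8/3 (v = -16/((4 + 2) + 0) = -16/(6 + 0) = -16/6 = -16*⅙ = -8/3 ≈ -2.6667)
O = 72705897/103397155 (O = -34936*(-1/38915) - 5687*1/29227 = 34936/38915 - 517/2657 = 72705897/103397155 ≈ 0.70317)
O/a(v) = 72705897/(103397155*((-8/3)²)) = 72705897/(103397155*(64/9)) = (72705897/103397155)*(9/64) = 654353073/6617417920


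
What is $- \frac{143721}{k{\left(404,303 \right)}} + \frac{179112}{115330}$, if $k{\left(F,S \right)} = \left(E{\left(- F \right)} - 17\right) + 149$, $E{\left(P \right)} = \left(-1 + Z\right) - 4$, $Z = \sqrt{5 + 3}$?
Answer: $- \frac{1051090543779}{929617465} + \frac{287442 \sqrt{2}}{16121} \approx -1105.5$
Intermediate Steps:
$Z = 2 \sqrt{2}$ ($Z = \sqrt{8} = 2 \sqrt{2} \approx 2.8284$)
$E{\left(P \right)} = -5 + 2 \sqrt{2}$ ($E{\left(P \right)} = \left(-1 + 2 \sqrt{2}\right) - 4 = -5 + 2 \sqrt{2}$)
$k{\left(F,S \right)} = 127 + 2 \sqrt{2}$ ($k{\left(F,S \right)} = \left(\left(-5 + 2 \sqrt{2}\right) - 17\right) + 149 = \left(-22 + 2 \sqrt{2}\right) + 149 = 127 + 2 \sqrt{2}$)
$- \frac{143721}{k{\left(404,303 \right)}} + \frac{179112}{115330} = - \frac{143721}{127 + 2 \sqrt{2}} + \frac{179112}{115330} = - \frac{143721}{127 + 2 \sqrt{2}} + 179112 \cdot \frac{1}{115330} = - \frac{143721}{127 + 2 \sqrt{2}} + \frac{89556}{57665} = \frac{89556}{57665} - \frac{143721}{127 + 2 \sqrt{2}}$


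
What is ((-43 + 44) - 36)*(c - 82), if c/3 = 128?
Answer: -10570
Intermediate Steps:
c = 384 (c = 3*128 = 384)
((-43 + 44) - 36)*(c - 82) = ((-43 + 44) - 36)*(384 - 82) = (1 - 36)*302 = -35*302 = -10570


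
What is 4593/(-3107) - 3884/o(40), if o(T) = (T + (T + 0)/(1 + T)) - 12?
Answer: -125056898/922779 ≈ -135.52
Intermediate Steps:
o(T) = -12 + T + T/(1 + T) (o(T) = (T + T/(1 + T)) - 12 = -12 + T + T/(1 + T))
4593/(-3107) - 3884/o(40) = 4593/(-3107) - 3884*(1 + 40)/(-12 + 40**2 - 10*40) = 4593*(-1/3107) - 3884*41/(-12 + 1600 - 400) = -4593/3107 - 3884/((1/41)*1188) = -4593/3107 - 3884/1188/41 = -4593/3107 - 3884*41/1188 = -4593/3107 - 39811/297 = -125056898/922779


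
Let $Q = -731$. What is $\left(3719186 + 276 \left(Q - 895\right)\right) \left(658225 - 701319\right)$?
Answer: $-140935048540$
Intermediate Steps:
$\left(3719186 + 276 \left(Q - 895\right)\right) \left(658225 - 701319\right) = \left(3719186 + 276 \left(-731 - 895\right)\right) \left(658225 - 701319\right) = \left(3719186 + 276 \left(-1626\right)\right) \left(-43094\right) = \left(3719186 - 448776\right) \left(-43094\right) = 3270410 \left(-43094\right) = -140935048540$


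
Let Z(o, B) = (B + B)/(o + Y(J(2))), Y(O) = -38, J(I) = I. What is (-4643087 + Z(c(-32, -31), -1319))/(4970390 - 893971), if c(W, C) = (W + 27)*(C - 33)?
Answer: -654676586/574775079 ≈ -1.1390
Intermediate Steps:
c(W, C) = (-33 + C)*(27 + W) (c(W, C) = (27 + W)*(-33 + C) = (-33 + C)*(27 + W))
Z(o, B) = 2*B/(-38 + o) (Z(o, B) = (B + B)/(o - 38) = (2*B)/(-38 + o) = 2*B/(-38 + o))
(-4643087 + Z(c(-32, -31), -1319))/(4970390 - 893971) = (-4643087 + 2*(-1319)/(-38 + (-891 - 33*(-32) + 27*(-31) - 31*(-32))))/(4970390 - 893971) = (-4643087 + 2*(-1319)/(-38 + (-891 + 1056 - 837 + 992)))/4076419 = (-4643087 + 2*(-1319)/(-38 + 320))*(1/4076419) = (-4643087 + 2*(-1319)/282)*(1/4076419) = (-4643087 + 2*(-1319)*(1/282))*(1/4076419) = (-4643087 - 1319/141)*(1/4076419) = -654676586/141*1/4076419 = -654676586/574775079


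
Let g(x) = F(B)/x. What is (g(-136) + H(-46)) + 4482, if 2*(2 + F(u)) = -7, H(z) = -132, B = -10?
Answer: 1183211/272 ≈ 4350.0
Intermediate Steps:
F(u) = -11/2 (F(u) = -2 + (1/2)*(-7) = -2 - 7/2 = -11/2)
g(x) = -11/(2*x)
(g(-136) + H(-46)) + 4482 = (-11/2/(-136) - 132) + 4482 = (-11/2*(-1/136) - 132) + 4482 = (11/272 - 132) + 4482 = -35893/272 + 4482 = 1183211/272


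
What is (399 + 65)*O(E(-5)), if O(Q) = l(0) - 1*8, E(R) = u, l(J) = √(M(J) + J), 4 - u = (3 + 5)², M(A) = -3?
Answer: -3712 + 464*I*√3 ≈ -3712.0 + 803.67*I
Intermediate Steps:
u = -60 (u = 4 - (3 + 5)² = 4 - 1*8² = 4 - 1*64 = 4 - 64 = -60)
l(J) = √(-3 + J)
E(R) = -60
O(Q) = -8 + I*√3 (O(Q) = √(-3 + 0) - 1*8 = √(-3) - 8 = I*√3 - 8 = -8 + I*√3)
(399 + 65)*O(E(-5)) = (399 + 65)*(-8 + I*√3) = 464*(-8 + I*√3) = -3712 + 464*I*√3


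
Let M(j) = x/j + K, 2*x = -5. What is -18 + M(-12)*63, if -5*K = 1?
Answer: -699/40 ≈ -17.475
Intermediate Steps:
K = -⅕ (K = -⅕*1 = -⅕ ≈ -0.20000)
x = -5/2 (x = (½)*(-5) = -5/2 ≈ -2.5000)
M(j) = -⅕ - 5/(2*j) (M(j) = -5/(2*j) - ⅕ = -⅕ - 5/(2*j))
-18 + M(-12)*63 = -18 + ((⅒)*(-25 - 2*(-12))/(-12))*63 = -18 + ((⅒)*(-1/12)*(-25 + 24))*63 = -18 + ((⅒)*(-1/12)*(-1))*63 = -18 + (1/120)*63 = -18 + 21/40 = -699/40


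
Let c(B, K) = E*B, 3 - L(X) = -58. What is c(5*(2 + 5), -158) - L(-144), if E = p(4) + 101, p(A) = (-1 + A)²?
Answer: 3789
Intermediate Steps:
L(X) = 61 (L(X) = 3 - 1*(-58) = 3 + 58 = 61)
E = 110 (E = (-1 + 4)² + 101 = 3² + 101 = 9 + 101 = 110)
c(B, K) = 110*B
c(5*(2 + 5), -158) - L(-144) = 110*(5*(2 + 5)) - 1*61 = 110*(5*7) - 61 = 110*35 - 61 = 3850 - 61 = 3789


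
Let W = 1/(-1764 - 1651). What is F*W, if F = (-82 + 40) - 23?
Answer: 13/683 ≈ 0.019034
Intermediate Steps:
F = -65 (F = -42 - 23 = -65)
W = -1/3415 (W = 1/(-3415) = -1/3415 ≈ -0.00029283)
F*W = -65*(-1/3415) = 13/683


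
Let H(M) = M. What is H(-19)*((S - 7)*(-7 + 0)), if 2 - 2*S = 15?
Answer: -3591/2 ≈ -1795.5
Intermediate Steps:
S = -13/2 (S = 1 - ½*15 = 1 - 15/2 = -13/2 ≈ -6.5000)
H(-19)*((S - 7)*(-7 + 0)) = -19*(-13/2 - 7)*(-7 + 0) = -(-513)*(-7)/2 = -19*189/2 = -3591/2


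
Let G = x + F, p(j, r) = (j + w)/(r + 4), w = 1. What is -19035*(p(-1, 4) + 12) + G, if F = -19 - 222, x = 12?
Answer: -228649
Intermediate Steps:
p(j, r) = (1 + j)/(4 + r) (p(j, r) = (j + 1)/(r + 4) = (1 + j)/(4 + r))
F = -241
G = -229 (G = 12 - 241 = -229)
-19035*(p(-1, 4) + 12) + G = -19035*((1 - 1)/(4 + 4) + 12) - 229 = -19035*(0/8 + 12) - 229 = -19035*((⅛)*0 + 12) - 229 = -19035*(0 + 12) - 229 = -19035*12 - 229 = -1269*180 - 229 = -228420 - 229 = -228649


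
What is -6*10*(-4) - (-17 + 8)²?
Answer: 159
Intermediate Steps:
-6*10*(-4) - (-17 + 8)² = -60*(-4) - 1*(-9)² = 240 - 1*81 = 240 - 81 = 159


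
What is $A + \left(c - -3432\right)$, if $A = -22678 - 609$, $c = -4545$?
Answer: $-24400$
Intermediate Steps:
$A = -23287$ ($A = -22678 - 609 = -23287$)
$A + \left(c - -3432\right) = -23287 - 1113 = -24400$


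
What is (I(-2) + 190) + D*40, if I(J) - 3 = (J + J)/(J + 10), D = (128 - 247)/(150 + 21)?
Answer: 56315/342 ≈ 164.66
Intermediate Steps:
D = -119/171 ≈ -0.69591
I(J) = 3 + 2*J/(10 + J) (I(J) = 3 + (J + J)/(J + 10) = 3 + (2*J)/(10 + J) = 3 + 2*J/(10 + J))
(I(-2) + 190) + D*40 = (5*(6 - 2)/(10 - 2) + 190) - 119/171*40 = (5*4/8 + 190) - 4760/171 = (5*(⅛)*4 + 190) - 4760/171 = (5/2 + 190) - 4760/171 = 385/2 - 4760/171 = 56315/342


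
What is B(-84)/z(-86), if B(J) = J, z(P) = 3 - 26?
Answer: 84/23 ≈ 3.6522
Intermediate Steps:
z(P) = -23
B(-84)/z(-86) = -84/(-23) = -84*(-1/23) = 84/23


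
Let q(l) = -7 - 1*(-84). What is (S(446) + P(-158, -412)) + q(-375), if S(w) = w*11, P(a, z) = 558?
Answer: 5541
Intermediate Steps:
q(l) = 77 (q(l) = -7 + 84 = 77)
S(w) = 11*w
(S(446) + P(-158, -412)) + q(-375) = (11*446 + 558) + 77 = (4906 + 558) + 77 = 5464 + 77 = 5541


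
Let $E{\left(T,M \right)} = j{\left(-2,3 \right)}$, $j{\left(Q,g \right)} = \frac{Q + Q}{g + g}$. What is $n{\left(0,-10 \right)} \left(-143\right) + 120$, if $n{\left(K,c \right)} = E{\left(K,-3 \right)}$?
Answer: $\frac{646}{3} \approx 215.33$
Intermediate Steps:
$j{\left(Q,g \right)} = \frac{Q}{g}$ ($j{\left(Q,g \right)} = \frac{2 Q}{2 g} = 2 Q \frac{1}{2 g} = \frac{Q}{g}$)
$E{\left(T,M \right)} = - \frac{2}{3}$
$n{\left(K,c \right)} = - \frac{2}{3}$
$n{\left(0,-10 \right)} \left(-143\right) + 120 = \left(- \frac{2}{3}\right) \left(-143\right) + 120 = \frac{286}{3} + 120 = \frac{646}{3}$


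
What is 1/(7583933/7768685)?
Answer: 7768685/7583933 ≈ 1.0244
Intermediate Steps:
1/(7583933/7768685) = 7768685/7583933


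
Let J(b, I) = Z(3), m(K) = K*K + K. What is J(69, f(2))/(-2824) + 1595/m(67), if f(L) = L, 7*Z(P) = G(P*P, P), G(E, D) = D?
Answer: 7879073/22515752 ≈ 0.34994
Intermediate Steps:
Z(P) = P/7
m(K) = K + K**2 (m(K) = K**2 + K = K + K**2)
J(b, I) = 3/7 (J(b, I) = (1/7)*3 = 3/7)
J(69, f(2))/(-2824) + 1595/m(67) = (3/7)/(-2824) + 1595/((67*(1 + 67))) = (3/7)*(-1/2824) + 1595/((67*68)) = -3/19768 + 1595/4556 = 7879073/22515752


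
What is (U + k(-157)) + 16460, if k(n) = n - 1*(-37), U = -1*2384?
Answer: 13956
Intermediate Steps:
U = -2384
k(n) = 37 + n (k(n) = n + 37 = 37 + n)
(U + k(-157)) + 16460 = (-2384 + (37 - 157)) + 16460 = (-2384 - 120) + 16460 = -2504 + 16460 = 13956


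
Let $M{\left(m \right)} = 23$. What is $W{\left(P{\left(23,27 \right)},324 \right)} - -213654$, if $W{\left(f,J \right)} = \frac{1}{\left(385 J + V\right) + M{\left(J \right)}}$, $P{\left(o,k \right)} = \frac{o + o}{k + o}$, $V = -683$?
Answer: $\frac{26510188321}{124080} \approx 2.1365 \cdot 10^{5}$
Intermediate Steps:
$P{\left(o,k \right)} = \frac{2 o}{k + o}$
$W{\left(f,J \right)} = \frac{1}{-660 + 385 J}$ ($W{\left(f,J \right)} = \frac{1}{\left(385 J - 683\right) + 23} = \frac{1}{\left(-683 + 385 J\right) + 23} = \frac{1}{-660 + 385 J}$)
$W{\left(P{\left(23,27 \right)},324 \right)} - -213654 = \frac{1}{55 \left(-12 + 7 \cdot 324\right)} - -213654 = \frac{1}{55 \left(-12 + 2268\right)} + 213654 = \frac{1}{55 \cdot 2256} + 213654 = \frac{1}{55} \cdot \frac{1}{2256} + 213654 = \frac{1}{124080} + 213654 = \frac{26510188321}{124080}$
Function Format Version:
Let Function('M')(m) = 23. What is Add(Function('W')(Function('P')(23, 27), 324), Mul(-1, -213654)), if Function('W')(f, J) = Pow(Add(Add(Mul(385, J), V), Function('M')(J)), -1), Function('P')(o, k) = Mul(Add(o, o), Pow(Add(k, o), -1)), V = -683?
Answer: Rational(26510188321, 124080) ≈ 2.1365e+5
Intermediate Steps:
Function('P')(o, k) = Mul(2, o, Pow(Add(k, o), -1)) (Function('P')(o, k) = Mul(Mul(2, o), Pow(Add(k, o), -1)) = Mul(2, o, Pow(Add(k, o), -1)))
Function('W')(f, J) = Pow(Add(-660, Mul(385, J)), -1) (Function('W')(f, J) = Pow(Add(Add(Mul(385, J), -683), 23), -1) = Pow(Add(Add(-683, Mul(385, J)), 23), -1) = Pow(Add(-660, Mul(385, J)), -1))
Add(Function('W')(Function('P')(23, 27), 324), Mul(-1, -213654)) = Add(Mul(Rational(1, 55), Pow(Add(-12, Mul(7, 324)), -1)), Mul(-1, -213654)) = Add(Mul(Rational(1, 55), Pow(Add(-12, 2268), -1)), 213654) = Add(Mul(Rational(1, 55), Pow(2256, -1)), 213654) = Add(Mul(Rational(1, 55), Rational(1, 2256)), 213654) = Add(Rational(1, 124080), 213654) = Rational(26510188321, 124080)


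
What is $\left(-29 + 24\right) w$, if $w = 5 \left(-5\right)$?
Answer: $125$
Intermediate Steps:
$w = -25$
$\left(-29 + 24\right) w = \left(-29 + 24\right) \left(-25\right) = \left(-5\right) \left(-25\right) = 125$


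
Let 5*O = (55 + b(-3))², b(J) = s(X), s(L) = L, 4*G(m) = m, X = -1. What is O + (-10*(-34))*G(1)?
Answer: 3341/5 ≈ 668.20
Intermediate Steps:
G(m) = m/4
b(J) = -1
O = 2916/5 (O = (55 - 1)²/5 = (⅕)*54² = (⅕)*2916 = 2916/5 ≈ 583.20)
O + (-10*(-34))*G(1) = 2916/5 + (-10*(-34))*((¼)*1) = 2916/5 + 340*(¼) = 2916/5 + 85 = 3341/5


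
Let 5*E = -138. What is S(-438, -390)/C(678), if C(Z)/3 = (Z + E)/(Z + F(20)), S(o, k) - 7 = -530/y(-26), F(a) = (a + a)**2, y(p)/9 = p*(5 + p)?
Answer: 48219565/5992623 ≈ 8.0465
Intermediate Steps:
y(p) = 9*p*(5 + p) (y(p) = 9*(p*(5 + p)) = 9*p*(5 + p))
F(a) = 4*a**2 (F(a) = (2*a)**2 = 4*a**2)
E = -138/5 (E = (1/5)*(-138) = -138/5 ≈ -27.600)
S(o, k) = 16934/2457 (S(o, k) = 7 - 530*(-1/(234*(5 - 26))) = 7 - 530/(9*(-26)*(-21)) = 7 - 530/4914 = 7 - 530*1/4914 = 7 - 265/2457 = 16934/2457)
C(Z) = 3*(-138/5 + Z)/(1600 + Z) (C(Z) = 3*((Z - 138/5)/(Z + 4*20**2)) = 3*((-138/5 + Z)/(Z + 4*400)) = 3*((-138/5 + Z)/(Z + 1600)) = 3*((-138/5 + Z)/(1600 + Z)) = 3*(-138/5 + Z)/(1600 + Z))
S(-438, -390)/C(678) = 16934/(2457*((3*(-138 + 5*678)/(5*(1600 + 678))))) = 16934/(2457*(((3/5)*(-138 + 3390)/2278))) = 16934/(2457*(((3/5)*(1/2278)*3252))) = 16934/(2457*(4878/5695)) = (16934/2457)*(5695/4878) = 48219565/5992623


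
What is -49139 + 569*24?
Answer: -35483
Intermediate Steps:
-49139 + 569*24 = -49139 + 13656 = -35483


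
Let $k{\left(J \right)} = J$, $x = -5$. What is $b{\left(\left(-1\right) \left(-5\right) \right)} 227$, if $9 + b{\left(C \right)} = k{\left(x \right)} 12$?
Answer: $-15663$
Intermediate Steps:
$b{\left(C \right)} = -69$ ($b{\left(C \right)} = -9 - 60 = -69$)
$b{\left(\left(-1\right) \left(-5\right) \right)} 227 = \left(-69\right) 227 = -15663$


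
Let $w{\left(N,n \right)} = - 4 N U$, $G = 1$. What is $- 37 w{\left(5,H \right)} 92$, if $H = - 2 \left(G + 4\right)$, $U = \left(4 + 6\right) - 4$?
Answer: $408480$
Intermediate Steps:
$U = 6$ ($U = 10 - 4 = 6$)
$H = -10$ ($H = - 2 \left(1 + 4\right) = \left(-2\right) 5 = -10$)
$w{\left(N,n \right)} = - 24 N$ ($w{\left(N,n \right)} = - 4 N 6 = - 24 N$)
$- 37 w{\left(5,H \right)} 92 = - 37 \left(\left(-24\right) 5\right) 92 = \left(-37\right) \left(-120\right) 92 = 4440 \cdot 92 = 408480$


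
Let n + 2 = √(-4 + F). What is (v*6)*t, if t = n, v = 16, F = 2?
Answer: -192 + 96*I*√2 ≈ -192.0 + 135.76*I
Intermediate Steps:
n = -2 + I*√2 (n = -2 + √(-4 + 2) = -2 + √(-2) = -2 + I*√2 ≈ -2.0 + 1.4142*I)
t = -2 + I*√2 ≈ -2.0 + 1.4142*I
(v*6)*t = (16*6)*(-2 + I*√2) = 96*(-2 + I*√2) = -192 + 96*I*√2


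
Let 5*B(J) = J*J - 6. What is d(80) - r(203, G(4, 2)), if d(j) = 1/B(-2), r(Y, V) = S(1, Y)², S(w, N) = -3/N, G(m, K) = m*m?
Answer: -206063/82418 ≈ -2.5002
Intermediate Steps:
G(m, K) = m²
B(J) = -6/5 + J²/5 (B(J) = (J*J - 6)/5 = (J² - 6)/5 = (-6 + J²)/5 = -6/5 + J²/5)
r(Y, V) = 9/Y² (r(Y, V) = (-3/Y)² = 9/Y²)
d(j) = -5/2 (d(j) = 1/(-6/5 + (⅕)*(-2)²) = 1/(-6/5 + (⅕)*4) = 1/(-6/5 + ⅘) = 1/(-⅖) = -5/2)
d(80) - r(203, G(4, 2)) = -5/2 - 9/203² = -5/2 - 9/41209 = -206063/82418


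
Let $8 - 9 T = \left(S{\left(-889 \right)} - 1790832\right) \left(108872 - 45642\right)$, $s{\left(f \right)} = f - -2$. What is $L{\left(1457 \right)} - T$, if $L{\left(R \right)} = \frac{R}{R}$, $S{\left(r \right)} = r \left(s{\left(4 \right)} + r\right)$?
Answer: $- \frac{21199859783}{3} \approx -7.0666 \cdot 10^{9}$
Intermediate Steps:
$s{\left(f \right)} = 2 + f$ ($s{\left(f \right)} = f + 2 = 2 + f$)
$S{\left(r \right)} = r \left(6 + r\right)$ ($S{\left(r \right)} = r \left(\left(2 + 4\right) + r\right) = r \left(6 + r\right)$)
$T = \frac{21199859786}{3}$ ($T = \frac{8}{9} - \frac{\left(- 889 \left(6 - 889\right) - 1790832\right) \left(108872 - 45642\right)}{9} = \frac{8}{9} - \frac{\left(\left(-889\right) \left(-883\right) - 1790832\right) 63230}{9} = \frac{8}{9} - \frac{\left(784987 - 1790832\right) 63230}{9} = \frac{8}{9} - \frac{\left(-1005845\right) 63230}{9} = \frac{8}{9} - - \frac{63599579350}{9} = \frac{8}{9} + \frac{63599579350}{9} = \frac{21199859786}{3} \approx 7.0666 \cdot 10^{9}$)
$L{\left(R \right)} = 1$
$L{\left(1457 \right)} - T = 1 - \frac{21199859786}{3} = - \frac{21199859783}{3}$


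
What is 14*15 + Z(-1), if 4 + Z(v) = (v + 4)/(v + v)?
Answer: 409/2 ≈ 204.50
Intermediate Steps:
Z(v) = -4 + (4 + v)/(2*v) (Z(v) = -4 + (v + 4)/(v + v) = -4 + (4 + v)/((2*v)) = -4 + (4 + v)*(1/(2*v)) = -4 + (4 + v)/(2*v))
14*15 + Z(-1) = 14*15 + (-7/2 + 2/(-1)) = 210 + (-7/2 + 2*(-1)) = 210 + (-7/2 - 2) = 210 - 11/2 = 409/2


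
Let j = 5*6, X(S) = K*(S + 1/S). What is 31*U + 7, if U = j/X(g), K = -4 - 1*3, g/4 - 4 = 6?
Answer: 41249/11207 ≈ 3.6806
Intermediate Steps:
g = 40 (g = 16 + 4*6 = 16 + 24 = 40)
K = -7 (K = -4 - 3 = -7)
X(S) = -7*S - 7/S (X(S) = -7*(S + 1/S) = -7*S - 7/S)
j = 30
U = -1200/11207 (U = 30/(-7*40 - 7/40) = 30/(-280 - 7*1/40) = 30/(-280 - 7/40) = 30/(-11207/40) = 30*(-40/11207) = -1200/11207 ≈ -0.10708)
31*U + 7 = 31*(-1200/11207) + 7 = -37200/11207 + 7 = 41249/11207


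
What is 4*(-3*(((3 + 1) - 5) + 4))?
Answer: -36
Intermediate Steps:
4*(-3*(((3 + 1) - 5) + 4)) = 4*(-3*((4 - 5) + 4)) = 4*(-3*(-1 + 4)) = 4*(-3*3) = 4*(-9) = -36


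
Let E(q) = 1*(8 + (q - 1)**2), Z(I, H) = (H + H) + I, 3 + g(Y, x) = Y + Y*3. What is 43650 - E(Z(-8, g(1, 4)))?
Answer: 43593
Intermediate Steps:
g(Y, x) = -3 + 4*Y (g(Y, x) = -3 + (Y + Y*3) = -3 + (Y + 3*Y) = -3 + 4*Y)
Z(I, H) = I + 2*H (Z(I, H) = 2*H + I = I + 2*H)
E(q) = 8 + (-1 + q)**2 (E(q) = 1*(8 + (-1 + q)**2) = 8 + (-1 + q)**2)
43650 - E(Z(-8, g(1, 4))) = 43650 - (8 + (-1 + (-8 + 2*(-3 + 4*1)))**2) = 43650 - (8 + (-1 + (-8 + 2*(-3 + 4)))**2) = 43650 - (8 + (-1 + (-8 + 2*1))**2) = 43650 - (8 + (-1 + (-8 + 2))**2) = 43650 - (8 + (-1 - 6)**2) = 43650 - (8 + (-7)**2) = 43650 - (8 + 49) = 43650 - 1*57 = 43650 - 57 = 43593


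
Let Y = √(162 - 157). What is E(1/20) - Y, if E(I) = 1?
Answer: 1 - √5 ≈ -1.2361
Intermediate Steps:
Y = √5 ≈ 2.2361
E(1/20) - Y = 1 - √5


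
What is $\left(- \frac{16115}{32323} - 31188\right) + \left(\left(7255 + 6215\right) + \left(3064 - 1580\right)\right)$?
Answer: $- \frac{524747697}{32323} \approx -16235.0$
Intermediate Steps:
$\left(- \frac{16115}{32323} - 31188\right) + \left(\left(7255 + 6215\right) + \left(3064 - 1580\right)\right) = \left(\left(-16115\right) \frac{1}{32323} - 31188\right) + \left(13470 + 1484\right) = \left(- \frac{16115}{32323} - 31188\right) + 14954 = - \frac{1008105839}{32323} + 14954 = - \frac{524747697}{32323}$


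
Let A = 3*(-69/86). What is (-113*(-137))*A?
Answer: -3204567/86 ≈ -37262.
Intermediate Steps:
A = -207/86 (A = 3*(-69*1/86) = 3*(-69/86) = -207/86 ≈ -2.4070)
(-113*(-137))*A = -113*(-137)*(-207/86) = 15481*(-207/86) = -3204567/86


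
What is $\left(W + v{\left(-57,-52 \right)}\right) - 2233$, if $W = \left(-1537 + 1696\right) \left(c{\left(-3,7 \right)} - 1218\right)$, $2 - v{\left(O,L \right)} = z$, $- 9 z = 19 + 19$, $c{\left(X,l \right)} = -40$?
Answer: $- \frac{1820239}{9} \approx -2.0225 \cdot 10^{5}$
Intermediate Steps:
$z = - \frac{38}{9}$ ($z = - \frac{19 + 19}{9} = \left(- \frac{1}{9}\right) 38 = - \frac{38}{9} \approx -4.2222$)
$v{\left(O,L \right)} = \frac{56}{9}$ ($v{\left(O,L \right)} = 2 - - \frac{38}{9} = 2 + \frac{38}{9} = \frac{56}{9}$)
$W = -200022$ ($W = \left(-1537 + 1696\right) \left(-40 - 1218\right) = 159 \left(-1258\right) = -200022$)
$\left(W + v{\left(-57,-52 \right)}\right) - 2233 = \left(-200022 + \frac{56}{9}\right) - 2233 = - \frac{1800142}{9} - 2233 = - \frac{1820239}{9}$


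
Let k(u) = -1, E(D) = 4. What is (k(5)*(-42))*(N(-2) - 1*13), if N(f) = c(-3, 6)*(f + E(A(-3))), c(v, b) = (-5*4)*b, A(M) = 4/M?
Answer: -10626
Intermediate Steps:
c(v, b) = -20*b
N(f) = -480 - 120*f (N(f) = (-20*6)*(f + 4) = -120*(4 + f) = -480 - 120*f)
(k(5)*(-42))*(N(-2) - 1*13) = (-1*(-42))*((-480 - 120*(-2)) - 1*13) = 42*((-480 + 240) - 13) = 42*(-240 - 13) = 42*(-253) = -10626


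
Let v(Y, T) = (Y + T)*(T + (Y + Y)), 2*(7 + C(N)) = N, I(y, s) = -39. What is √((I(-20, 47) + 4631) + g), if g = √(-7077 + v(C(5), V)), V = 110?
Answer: √(18368 + 2*√14314)/2 ≈ 68.204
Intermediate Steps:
C(N) = -7 + N/2
v(Y, T) = (T + Y)*(T + 2*Y)
g = √14314/2 (g = √(-7077 + (110² + 2*(-7 + (½)*5)² + 3*110*(-7 + (½)*5))) = √(-7077 + (12100 + 2*(-7 + 5/2)² + 3*110*(-7 + 5/2))) = √(-7077 + (12100 + 2*(-9/2)² + 3*110*(-9/2))) = √(-7077 + (12100 + 2*(81/4) - 1485)) = √(-7077 + (12100 + 81/2 - 1485)) = √(-7077 + 21311/2) = √(7157/2) = √14314/2 ≈ 59.821)
√((I(-20, 47) + 4631) + g) = √((-39 + 4631) + √14314/2) = √(4592 + √14314/2)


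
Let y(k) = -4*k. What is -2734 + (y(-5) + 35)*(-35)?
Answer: -4659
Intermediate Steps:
-2734 + (y(-5) + 35)*(-35) = -2734 + (-4*(-5) + 35)*(-35) = -2734 + (20 + 35)*(-35) = -2734 + 55*(-35) = -2734 - 1925 = -4659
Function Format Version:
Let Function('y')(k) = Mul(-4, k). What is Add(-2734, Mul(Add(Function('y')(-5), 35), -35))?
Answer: -4659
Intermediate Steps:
Add(-2734, Mul(Add(Function('y')(-5), 35), -35)) = Add(-2734, Mul(Add(Mul(-4, -5), 35), -35)) = Add(-2734, Mul(Add(20, 35), -35)) = Add(-2734, Mul(55, -35)) = Add(-2734, -1925) = -4659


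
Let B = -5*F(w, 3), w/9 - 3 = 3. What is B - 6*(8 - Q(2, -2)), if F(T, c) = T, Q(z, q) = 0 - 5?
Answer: -348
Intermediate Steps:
w = 54 (w = 27 + 9*3 = 27 + 27 = 54)
Q(z, q) = -5
B = -270 (B = -5*54 = -270)
B - 6*(8 - Q(2, -2)) = -270 - 6*(8 - 1*(-5)) = -270 - 6*(8 + 5) = -270 - 6*13 = -270 - 78 = -348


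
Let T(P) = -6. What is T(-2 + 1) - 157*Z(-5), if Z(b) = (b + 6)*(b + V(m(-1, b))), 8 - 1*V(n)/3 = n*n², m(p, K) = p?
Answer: -3460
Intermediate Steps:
V(n) = 24 - 3*n³ (V(n) = 24 - 3*n*n² = 24 - 3*n³)
Z(b) = (6 + b)*(27 + b) (Z(b) = (b + 6)*(b + (24 - 3*(-1)³)) = (6 + b)*(b + (24 - 3*(-1))) = (6 + b)*(b + (24 + 3)) = (6 + b)*(b + 27) = (6 + b)*(27 + b))
T(-2 + 1) - 157*Z(-5) = -6 - 157*(162 + (-5)² + 33*(-5)) = -6 - 157*(162 + 25 - 165) = -6 - 157*22 = -6 - 3454 = -3460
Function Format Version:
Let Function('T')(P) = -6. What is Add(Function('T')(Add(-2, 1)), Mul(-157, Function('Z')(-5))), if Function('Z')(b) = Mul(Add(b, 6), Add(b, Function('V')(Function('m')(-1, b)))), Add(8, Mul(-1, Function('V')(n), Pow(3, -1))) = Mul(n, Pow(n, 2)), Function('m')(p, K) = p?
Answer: -3460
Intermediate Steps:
Function('V')(n) = Add(24, Mul(-3, Pow(n, 3))) (Function('V')(n) = Add(24, Mul(-3, Mul(n, Pow(n, 2)))) = Add(24, Mul(-3, Pow(n, 3))))
Function('Z')(b) = Mul(Add(6, b), Add(27, b)) (Function('Z')(b) = Mul(Add(b, 6), Add(b, Add(24, Mul(-3, Pow(-1, 3))))) = Mul(Add(6, b), Add(b, Add(24, Mul(-3, -1)))) = Mul(Add(6, b), Add(b, Add(24, 3))) = Mul(Add(6, b), Add(b, 27)) = Mul(Add(6, b), Add(27, b)))
Add(Function('T')(Add(-2, 1)), Mul(-157, Function('Z')(-5))) = Add(-6, Mul(-157, Add(162, Pow(-5, 2), Mul(33, -5)))) = Add(-6, Mul(-157, Add(162, 25, -165))) = Add(-6, Mul(-157, 22)) = Add(-6, -3454) = -3460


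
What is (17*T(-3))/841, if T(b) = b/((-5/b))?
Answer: -153/4205 ≈ -0.036385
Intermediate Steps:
T(b) = -b²/5 (T(b) = b*(-b/5) = -b²/5)
(17*T(-3))/841 = (17*(-⅕*(-3)²))/841 = (17*(-⅕*9))*(1/841) = (17*(-9/5))*(1/841) = -153/5*1/841 = -153/4205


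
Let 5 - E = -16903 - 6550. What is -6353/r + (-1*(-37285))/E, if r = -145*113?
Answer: 759943399/384359330 ≈ 1.9772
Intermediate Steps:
E = 23458 (E = 5 - (-16903 - 6550) = 5 - 1*(-23453) = 5 + 23453 = 23458)
r = -16385
-6353/r + (-1*(-37285))/E = -6353/(-16385) - 1*(-37285)/23458 = -6353*(-1/16385) + 37285*(1/23458) = 6353/16385 + 37285/23458 = 759943399/384359330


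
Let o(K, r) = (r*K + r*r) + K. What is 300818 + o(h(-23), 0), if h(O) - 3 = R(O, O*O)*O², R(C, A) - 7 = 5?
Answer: 307169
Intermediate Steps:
R(C, A) = 12 (R(C, A) = 7 + 5 = 12)
h(O) = 3 + 12*O²
o(K, r) = K + r² + K*r (o(K, r) = (K*r + r²) + K = (r² + K*r) + K = K + r² + K*r)
300818 + o(h(-23), 0) = 300818 + ((3 + 12*(-23)²) + 0² + (3 + 12*(-23)²)*0) = 300818 + ((3 + 12*529) + 0 + (3 + 12*529)*0) = 300818 + ((3 + 6348) + 0 + (3 + 6348)*0) = 300818 + (6351 + 0 + 6351*0) = 300818 + (6351 + 0 + 0) = 300818 + 6351 = 307169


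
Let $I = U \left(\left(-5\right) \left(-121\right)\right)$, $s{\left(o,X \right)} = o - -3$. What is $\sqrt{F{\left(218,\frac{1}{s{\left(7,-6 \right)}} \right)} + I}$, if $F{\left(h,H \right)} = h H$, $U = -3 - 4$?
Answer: $\frac{i \sqrt{105330}}{5} \approx 64.909 i$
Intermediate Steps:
$s{\left(o,X \right)} = 3 + o$ ($s{\left(o,X \right)} = o + 3 = 3 + o$)
$U = -7$ ($U = -3 - 4 = -7$)
$F{\left(h,H \right)} = H h$
$I = -4235$ ($I = - 7 \left(\left(-5\right) \left(-121\right)\right) = \left(-7\right) 605 = -4235$)
$\sqrt{F{\left(218,\frac{1}{s{\left(7,-6 \right)}} \right)} + I} = \sqrt{\frac{1}{3 + 7} \cdot 218 - 4235} = \sqrt{\frac{1}{10} \cdot 218 - 4235} = \sqrt{\frac{109}{5} - 4235} = \sqrt{- \frac{21066}{5}} = \frac{i \sqrt{105330}}{5}$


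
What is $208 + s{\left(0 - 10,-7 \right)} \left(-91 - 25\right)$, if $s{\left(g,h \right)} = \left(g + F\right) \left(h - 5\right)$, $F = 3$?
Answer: $-9536$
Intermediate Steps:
$s{\left(g,h \right)} = \left(-5 + h\right) \left(3 + g\right)$ ($s{\left(g,h \right)} = \left(g + 3\right) \left(h - 5\right) = \left(3 + g\right) \left(-5 + h\right) = \left(-5 + h\right) \left(3 + g\right)$)
$208 + s{\left(0 - 10,-7 \right)} \left(-91 - 25\right) = 208 + \left(-15 - 5 \left(0 - 10\right) + 3 \left(-7\right) + \left(0 - 10\right) \left(-7\right)\right) \left(-91 - 25\right) = 208 + \left(-15 - 5 \left(0 - 10\right) - 21 + \left(0 - 10\right) \left(-7\right)\right) \left(-91 - 25\right) = 208 + \left(-15 - -50 - 21 - -70\right) \left(-116\right) = 208 + \left(-15 + 50 - 21 + 70\right) \left(-116\right) = 208 + 84 \left(-116\right) = 208 - 9744 = -9536$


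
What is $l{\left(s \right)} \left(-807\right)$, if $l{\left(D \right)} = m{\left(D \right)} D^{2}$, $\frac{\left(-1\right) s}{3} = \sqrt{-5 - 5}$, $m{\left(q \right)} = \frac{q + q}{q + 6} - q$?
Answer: $\frac{145260 \left(- 2 \sqrt{10} + 15 i\right)}{\sqrt{10} + 2 i} \approx 1.0376 \cdot 10^{5} + 6.2341 \cdot 10^{5} i$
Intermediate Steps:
$m{\left(q \right)} = - q + \frac{2 q}{6 + q}$ ($m{\left(q \right)} = \frac{2 q}{6 + q} - q = - q + \frac{2 q}{6 + q}$)
$s = - 3 i \sqrt{10}$ ($s = - 3 \sqrt{-5 - 5} = - 3 \sqrt{-10} = - 3 i \sqrt{10} \approx - 9.4868 i$)
$l{\left(D \right)} = - \frac{D^{3} \left(4 + D\right)}{6 + D}$ ($l{\left(D \right)} = - \frac{D \left(4 + D\right)}{6 + D} D^{2} = - \frac{D^{3} \left(4 + D\right)}{6 + D}$)
$l{\left(s \right)} \left(-807\right) = \frac{\left(- 3 i \sqrt{10}\right)^{3} \left(-4 - - 3 i \sqrt{10}\right)}{6 - 3 i \sqrt{10}} \left(-807\right) = \frac{270 i \sqrt{10} \left(-4 + 3 i \sqrt{10}\right)}{6 - 3 i \sqrt{10}} \left(-807\right) = - \frac{217890 i \sqrt{10} \left(-4 + 3 i \sqrt{10}\right)}{6 - 3 i \sqrt{10}}$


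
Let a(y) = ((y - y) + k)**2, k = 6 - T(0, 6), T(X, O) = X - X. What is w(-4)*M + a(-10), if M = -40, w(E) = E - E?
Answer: 36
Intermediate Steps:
w(E) = 0
T(X, O) = 0
k = 6 (k = 6 - 1*0 = 6 + 0 = 6)
a(y) = 36 (a(y) = ((y - y) + 6)**2 = (0 + 6)**2 = 6**2 = 36)
w(-4)*M + a(-10) = 0*(-40) + 36 = 0 + 36 = 36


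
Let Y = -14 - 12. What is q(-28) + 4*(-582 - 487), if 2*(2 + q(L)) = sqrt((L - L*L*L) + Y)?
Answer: -4278 + sqrt(21898)/2 ≈ -4204.0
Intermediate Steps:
Y = -26
q(L) = -2 + sqrt(-26 + L - L**3)/2 (q(L) = -2 + sqrt((L - L*L*L) - 26)/2 = -2 + sqrt((L - L**2*L) - 26)/2 = -2 + sqrt((L - L**3) - 26)/2 = -2 + sqrt(-26 + L - L**3)/2)
q(-28) + 4*(-582 - 487) = (-2 + sqrt(-26 - 28 - 1*(-28)**3)/2) + 4*(-582 - 487) = (-2 + sqrt(-26 - 28 - 1*(-21952))/2) + 4*(-1069) = (-2 + sqrt(-26 - 28 + 21952)/2) - 4276 = (-2 + sqrt(21898)/2) - 4276 = -4278 + sqrt(21898)/2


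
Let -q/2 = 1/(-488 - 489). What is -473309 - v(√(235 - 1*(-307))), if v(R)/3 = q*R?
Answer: -473309 - 6*√542/977 ≈ -4.7331e+5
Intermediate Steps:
q = 2/977 (q = -2/(-488 - 489) = -2/(-977) = -2*(-1/977) = 2/977 ≈ 0.0020471)
v(R) = 6*R/977 (v(R) = 3*(2*R/977) = 6*R/977)
-473309 - v(√(235 - 1*(-307))) = -473309 - 6*√(235 - 1*(-307))/977 = -473309 - 6*√(235 + 307)/977 = -473309 - 6*√542/977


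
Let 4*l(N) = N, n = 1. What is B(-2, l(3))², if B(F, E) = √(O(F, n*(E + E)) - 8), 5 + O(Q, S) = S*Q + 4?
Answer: -12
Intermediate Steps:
l(N) = N/4
O(Q, S) = -1 + Q*S (O(Q, S) = -5 + (S*Q + 4) = -5 + (Q*S + 4) = -5 + (4 + Q*S) = -1 + Q*S)
B(F, E) = √(-9 + 2*E*F) (B(F, E) = √((-1 + F*(1*(E + E))) - 8) = √((-1 + F*(1*(2*E))) - 8) = √((-1 + F*(2*E)) - 8) = √((-1 + 2*E*F) - 8) = √(-9 + 2*E*F))
B(-2, l(3))² = (√(-9 + 2*((¼)*3)*(-2)))² = (√(-9 + 2*(¾)*(-2)))² = (√(-9 - 3))² = (√(-12))² = (2*I*√3)² = -12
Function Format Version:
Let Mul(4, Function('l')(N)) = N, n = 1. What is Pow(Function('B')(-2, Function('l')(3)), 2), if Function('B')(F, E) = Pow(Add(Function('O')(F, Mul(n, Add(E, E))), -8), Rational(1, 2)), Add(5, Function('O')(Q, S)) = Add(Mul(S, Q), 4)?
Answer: -12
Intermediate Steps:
Function('l')(N) = Mul(Rational(1, 4), N)
Function('O')(Q, S) = Add(-1, Mul(Q, S)) (Function('O')(Q, S) = Add(-5, Add(Mul(S, Q), 4)) = Add(-5, Add(Mul(Q, S), 4)) = Add(-5, Add(4, Mul(Q, S))) = Add(-1, Mul(Q, S)))
Function('B')(F, E) = Pow(Add(-9, Mul(2, E, F)), Rational(1, 2)) (Function('B')(F, E) = Pow(Add(Add(-1, Mul(F, Mul(1, Add(E, E)))), -8), Rational(1, 2)) = Pow(Add(Add(-1, Mul(F, Mul(1, Mul(2, E)))), -8), Rational(1, 2)) = Pow(Add(Add(-1, Mul(F, Mul(2, E))), -8), Rational(1, 2)) = Pow(Add(Add(-1, Mul(2, E, F)), -8), Rational(1, 2)) = Pow(Add(-9, Mul(2, E, F)), Rational(1, 2)))
Pow(Function('B')(-2, Function('l')(3)), 2) = Pow(Pow(Add(-9, Mul(2, Mul(Rational(1, 4), 3), -2)), Rational(1, 2)), 2) = Pow(Pow(Add(-9, Mul(2, Rational(3, 4), -2)), Rational(1, 2)), 2) = Pow(Pow(Add(-9, -3), Rational(1, 2)), 2) = Pow(Pow(-12, Rational(1, 2)), 2) = Pow(Mul(2, I, Pow(3, Rational(1, 2))), 2) = -12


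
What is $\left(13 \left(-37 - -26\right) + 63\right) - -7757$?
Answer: $7677$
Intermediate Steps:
$\left(13 \left(-37 - -26\right) + 63\right) - -7757 = \left(13 \left(-37 + 26\right) + 63\right) + 7757 = \left(13 \left(-11\right) + 63\right) + 7757 = \left(-143 + 63\right) + 7757 = -80 + 7757 = 7677$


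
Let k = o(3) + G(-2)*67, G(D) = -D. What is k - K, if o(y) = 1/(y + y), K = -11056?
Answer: 67141/6 ≈ 11190.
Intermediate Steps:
o(y) = 1/(2*y)
k = 805/6 (k = (1/2)/3 - 1*(-2)*67 = (1/2)*(1/3) + 2*67 = 1/6 + 134 = 805/6 ≈ 134.17)
k - K = 805/6 - 1*(-11056) = 805/6 + 11056 = 67141/6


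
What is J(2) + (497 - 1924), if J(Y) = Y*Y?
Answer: -1423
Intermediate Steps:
J(Y) = Y²
J(2) + (497 - 1924) = 2² + (497 - 1924) = 4 - 1427 = -1423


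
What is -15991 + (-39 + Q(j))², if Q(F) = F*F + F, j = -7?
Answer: -15982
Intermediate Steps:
Q(F) = F + F² (Q(F) = F² + F = F + F²)
-15991 + (-39 + Q(j))² = -15991 + (-39 - 7*(1 - 7))² = -15991 + (-39 - 7*(-6))² = -15991 + (-39 + 42)² = -15991 + 3² = -15991 + 9 = -15982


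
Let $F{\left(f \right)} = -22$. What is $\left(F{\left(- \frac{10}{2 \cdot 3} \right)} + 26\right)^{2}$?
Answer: $16$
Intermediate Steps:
$\left(F{\left(- \frac{10}{2 \cdot 3} \right)} + 26\right)^{2} = \left(-22 + 26\right)^{2} = 4^{2} = 16$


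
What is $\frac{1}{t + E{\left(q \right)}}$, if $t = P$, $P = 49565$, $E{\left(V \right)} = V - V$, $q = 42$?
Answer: $\frac{1}{49565} \approx 2.0176 \cdot 10^{-5}$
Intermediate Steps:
$E{\left(V \right)} = 0$
$t = 49565$
$\frac{1}{t + E{\left(q \right)}} = \frac{1}{49565 + 0} = \frac{1}{49565}$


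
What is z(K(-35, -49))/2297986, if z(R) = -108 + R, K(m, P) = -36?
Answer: -72/1148993 ≈ -6.2664e-5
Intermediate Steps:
z(K(-35, -49))/2297986 = (-108 - 36)/2297986 = -144*1/2297986 = -72/1148993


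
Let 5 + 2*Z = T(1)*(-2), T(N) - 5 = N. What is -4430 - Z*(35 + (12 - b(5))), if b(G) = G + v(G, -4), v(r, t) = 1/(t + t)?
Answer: -65151/16 ≈ -4071.9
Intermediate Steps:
T(N) = 5 + N
v(r, t) = 1/(2*t)
b(G) = -⅛ + G (b(G) = G + (½)/(-4) = G + (½)*(-¼) = G - ⅛ = -⅛ + G)
Z = -17/2 (Z = -5/2 + ((5 + 1)*(-2))/2 = -5/2 + (6*(-2))/2 = -5/2 + (½)*(-12) = -5/2 - 6 = -17/2 ≈ -8.5000)
-4430 - Z*(35 + (12 - b(5))) = -4430 - (-17)*(35 + (12 - (-⅛ + 5)))/2 = -4430 - (-17)*(35 + (12 - 1*39/8))/2 = -4430 - (-17)*(35 + (12 - 39/8))/2 = -4430 - (-17)*(35 + 57/8)/2 = -4430 - (-17)*337/(2*8) = -4430 - 1*(-5729/16) = -4430 + 5729/16 = -65151/16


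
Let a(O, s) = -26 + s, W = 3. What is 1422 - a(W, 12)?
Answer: 1436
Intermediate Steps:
1422 - a(W, 12) = 1422 - (-26 + 12) = 1422 - 1*(-14) = 1422 + 14 = 1436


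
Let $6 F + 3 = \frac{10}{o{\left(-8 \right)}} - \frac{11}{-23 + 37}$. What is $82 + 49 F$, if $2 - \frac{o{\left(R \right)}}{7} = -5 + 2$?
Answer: $\frac{641}{12} \approx 53.417$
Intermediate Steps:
$o{\left(R \right)} = 35$ ($o{\left(R \right)} = 14 - 7 \left(-5 + 2\right) = 14 - -21 = 14 + 21 = 35$)
$F = - \frac{7}{12}$ ($F = - \frac{1}{2} + \frac{\frac{10}{35} - \frac{11}{-23 + 37}}{6} = - \frac{1}{2} + \frac{10 \cdot \frac{1}{35} - \frac{11}{14}}{6} = - \frac{1}{2} + \frac{\frac{2}{7} - \frac{11}{14}}{6} = - \frac{1}{2} + \frac{1}{6} \left(- \frac{1}{2}\right) = - \frac{1}{2} - \frac{1}{12} = - \frac{7}{12} \approx -0.58333$)
$82 + 49 F = 82 + 49 \left(- \frac{7}{12}\right) = 82 - \frac{343}{12} = \frac{641}{12}$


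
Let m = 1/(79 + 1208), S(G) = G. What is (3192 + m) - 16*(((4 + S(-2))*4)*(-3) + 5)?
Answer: 4499353/1287 ≈ 3496.0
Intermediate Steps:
m = 1/1287 ≈ 0.00077700
(3192 + m) - 16*(((4 + S(-2))*4)*(-3) + 5) = (3192 + 1/1287) - 16*(((4 - 2)*4)*(-3) + 5) = 4108105/1287 - 16*((2*4)*(-3) + 5) = 4108105/1287 - 16*(8*(-3) + 5) = 4108105/1287 - 16*(-24 + 5) = 4108105/1287 - 16*(-19) = 4108105/1287 + 304 = 4499353/1287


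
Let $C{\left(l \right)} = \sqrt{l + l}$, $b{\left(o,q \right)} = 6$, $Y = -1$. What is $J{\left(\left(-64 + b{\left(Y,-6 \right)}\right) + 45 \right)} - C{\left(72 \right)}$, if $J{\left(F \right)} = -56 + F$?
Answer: $-81$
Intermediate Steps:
$C{\left(l \right)} = \sqrt{2} \sqrt{l}$ ($C{\left(l \right)} = \sqrt{2 l} = \sqrt{2} \sqrt{l}$)
$J{\left(\left(-64 + b{\left(Y,-6 \right)}\right) + 45 \right)} - C{\left(72 \right)} = \left(-56 + \left(\left(-64 + 6\right) + 45\right)\right) - \sqrt{2} \sqrt{72} = \left(-56 + \left(-58 + 45\right)\right) - \sqrt{2} \cdot 6 \sqrt{2} = \left(-56 - 13\right) - 12 = -69 - 12 = -81$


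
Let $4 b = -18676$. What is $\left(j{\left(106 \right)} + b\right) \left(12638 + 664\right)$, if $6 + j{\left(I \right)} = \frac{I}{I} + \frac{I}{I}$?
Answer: $-62160246$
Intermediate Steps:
$b = -4669$ ($b = \frac{1}{4} \left(-18676\right) = -4669$)
$j{\left(I \right)} = -4$ ($j{\left(I \right)} = -6 + \left(\frac{I}{I} + \frac{I}{I}\right) = -6 + \left(1 + 1\right) = -6 + 2 = -4$)
$\left(j{\left(106 \right)} + b\right) \left(12638 + 664\right) = \left(-4 - 4669\right) \left(12638 + 664\right) = \left(-4673\right) 13302 = -62160246$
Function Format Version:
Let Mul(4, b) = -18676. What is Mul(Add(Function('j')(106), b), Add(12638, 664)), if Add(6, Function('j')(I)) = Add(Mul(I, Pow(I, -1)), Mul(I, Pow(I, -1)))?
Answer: -62160246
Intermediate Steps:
b = -4669 (b = Mul(Rational(1, 4), -18676) = -4669)
Function('j')(I) = -4 (Function('j')(I) = Add(-6, Add(Mul(I, Pow(I, -1)), Mul(I, Pow(I, -1)))) = Add(-6, Add(1, 1)) = Add(-6, 2) = -4)
Mul(Add(Function('j')(106), b), Add(12638, 664)) = Mul(Add(-4, -4669), Add(12638, 664)) = Mul(-4673, 13302) = -62160246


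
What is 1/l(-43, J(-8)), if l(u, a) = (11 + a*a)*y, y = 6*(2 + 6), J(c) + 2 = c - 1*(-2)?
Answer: 1/3600 ≈ 0.00027778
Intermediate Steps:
J(c) = c (J(c) = -2 + (c - 1*(-2)) = -2 + (c + 2) = -2 + (2 + c) = c)
y = 48 (y = 6*8 = 48)
l(u, a) = 528 + 48*a² (l(u, a) = (11 + a*a)*48 = (11 + a²)*48 = 528 + 48*a²)
1/l(-43, J(-8)) = 1/(528 + 48*(-8)²) = 1/(528 + 48*64) = 1/(528 + 3072) = 1/3600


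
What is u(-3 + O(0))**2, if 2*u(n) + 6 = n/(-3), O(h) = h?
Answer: 25/4 ≈ 6.2500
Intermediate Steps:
u(n) = -3 - n/6 (u(n) = -3 + (n/(-3))/2 = -3 + (n*(-1/3))/2 = -3 + (-n/3)/2 = -3 - n/6)
u(-3 + O(0))**2 = (-3 - (-3 + 0)/6)**2 = (-3 - 1/6*(-3))**2 = (-3 + 1/2)**2 = (-5/2)**2 = 25/4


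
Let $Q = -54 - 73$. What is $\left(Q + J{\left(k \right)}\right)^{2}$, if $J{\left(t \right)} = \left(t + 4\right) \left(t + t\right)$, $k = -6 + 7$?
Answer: $13689$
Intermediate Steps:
$k = 1$
$J{\left(t \right)} = 2 t \left(4 + t\right)$ ($J{\left(t \right)} = \left(4 + t\right) 2 t = 2 t \left(4 + t\right)$)
$Q = -127$
$\left(Q + J{\left(k \right)}\right)^{2} = \left(-127 + 2 \cdot 1 \left(4 + 1\right)\right)^{2} = \left(-127 + 2 \cdot 1 \cdot 5\right)^{2} = \left(-127 + 10\right)^{2} = \left(-117\right)^{2} = 13689$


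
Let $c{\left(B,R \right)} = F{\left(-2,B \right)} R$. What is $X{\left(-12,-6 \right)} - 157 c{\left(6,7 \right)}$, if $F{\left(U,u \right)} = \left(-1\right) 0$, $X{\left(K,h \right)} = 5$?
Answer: $5$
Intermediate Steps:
$F{\left(U,u \right)} = 0$
$c{\left(B,R \right)} = 0$ ($c{\left(B,R \right)} = 0 R = 0$)
$X{\left(-12,-6 \right)} - 157 c{\left(6,7 \right)} = 5 - 0 = 5 + 0 = 5$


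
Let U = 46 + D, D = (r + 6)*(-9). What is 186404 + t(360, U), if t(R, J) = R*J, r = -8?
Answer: 209444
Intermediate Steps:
D = 18 (D = (-8 + 6)*(-9) = -2*(-9) = 18)
U = 64 (U = 46 + 18 = 64)
t(R, J) = J*R
186404 + t(360, U) = 186404 + 64*360 = 186404 + 23040 = 209444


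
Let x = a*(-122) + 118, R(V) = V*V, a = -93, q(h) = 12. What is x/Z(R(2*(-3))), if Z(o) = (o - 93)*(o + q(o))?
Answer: -1433/342 ≈ -4.1901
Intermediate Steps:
R(V) = V²
x = 11464 (x = -93*(-122) + 118 = 11346 + 118 = 11464)
Z(o) = (-93 + o)*(12 + o) (Z(o) = (o - 93)*(o + 12) = (-93 + o)*(12 + o))
x/Z(R(2*(-3))) = 11464/(-1116 + ((2*(-3))²)² - 81*(2*(-3))²) = 11464/(-1116 + ((-6)²)² - 81*(-6)²) = 11464/(-1116 + 36² - 81*36) = 11464/(-1116 + 1296 - 2916) = 11464/(-2736) = 11464*(-1/2736) = -1433/342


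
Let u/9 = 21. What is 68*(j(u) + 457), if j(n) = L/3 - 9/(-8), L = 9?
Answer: 62713/2 ≈ 31357.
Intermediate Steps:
u = 189 (u = 9*21 = 189)
j(n) = 33/8 (j(n) = 9/3 - 9/(-8) = 9*(⅓) - 9*(-⅛) = 3 + 9/8 = 33/8)
68*(j(u) + 457) = 68*(33/8 + 457) = 68*(3689/8) = 62713/2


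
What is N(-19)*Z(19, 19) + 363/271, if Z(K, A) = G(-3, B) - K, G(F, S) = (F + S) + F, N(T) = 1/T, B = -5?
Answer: 15027/5149 ≈ 2.9184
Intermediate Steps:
G(F, S) = S + 2*F
Z(K, A) = -11 - K (Z(K, A) = (-5 + 2*(-3)) - K = (-5 - 6) - K = -11 - K)
N(-19)*Z(19, 19) + 363/271 = (-11 - 1*19)/(-19) + 363/271 = -(-11 - 19)/19 + 363*(1/271) = -1/19*(-30) + 363/271 = 30/19 + 363/271 = 15027/5149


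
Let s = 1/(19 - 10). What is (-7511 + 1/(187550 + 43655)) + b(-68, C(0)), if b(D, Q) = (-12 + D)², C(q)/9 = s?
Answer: -256868754/231205 ≈ -1111.0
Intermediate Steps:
s = ⅑ (s = 1/9 = ⅑ ≈ 0.11111)
C(q) = 1 (C(q) = 9*(⅑) = 1)
(-7511 + 1/(187550 + 43655)) + b(-68, C(0)) = (-7511 + 1/(187550 + 43655)) + (-12 - 68)² = (-7511 + 1/231205) + (-80)² = (-7511 + 1/231205) + 6400 = -1736580754/231205 + 6400 = -256868754/231205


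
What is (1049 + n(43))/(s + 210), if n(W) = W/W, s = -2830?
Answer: -105/262 ≈ -0.40076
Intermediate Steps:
n(W) = 1
(1049 + n(43))/(s + 210) = (1049 + 1)/(-2830 + 210) = 1050/(-2620) = 1050*(-1/2620) = -105/262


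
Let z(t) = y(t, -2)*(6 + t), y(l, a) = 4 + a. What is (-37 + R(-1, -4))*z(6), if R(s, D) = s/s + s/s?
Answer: -840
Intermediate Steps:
R(s, D) = 2 (R(s, D) = 1 + 1 = 2)
z(t) = 12 + 2*t (z(t) = (4 - 2)*(6 + t) = 2*(6 + t) = 12 + 2*t)
(-37 + R(-1, -4))*z(6) = (-37 + 2)*(12 + 2*6) = -35*(12 + 12) = -35*24 = -840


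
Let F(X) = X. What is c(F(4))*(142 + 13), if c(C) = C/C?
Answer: 155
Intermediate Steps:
c(C) = 1
c(F(4))*(142 + 13) = 1*(142 + 13) = 1*155 = 155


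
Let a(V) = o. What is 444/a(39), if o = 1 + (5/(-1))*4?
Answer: -444/19 ≈ -23.368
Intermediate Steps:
o = -19 (o = 1 + (5*(-1))*4 = 1 - 5*4 = 1 - 20 = -19)
a(V) = -19
444/a(39) = 444/(-19) = 444*(-1/19) = -444/19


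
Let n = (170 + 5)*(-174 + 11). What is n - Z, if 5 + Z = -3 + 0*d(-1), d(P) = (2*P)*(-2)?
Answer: -28517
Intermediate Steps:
d(P) = -4*P
n = -28525 (n = 175*(-163) = -28525)
Z = -8 (Z = -5 + (-3 + 0*(-4*(-1))) = -5 + (-3 + 0*4) = -5 + (-3 + 0) = -5 - 3 = -8)
n - Z = -28525 - 1*(-8) = -28525 + 8 = -28517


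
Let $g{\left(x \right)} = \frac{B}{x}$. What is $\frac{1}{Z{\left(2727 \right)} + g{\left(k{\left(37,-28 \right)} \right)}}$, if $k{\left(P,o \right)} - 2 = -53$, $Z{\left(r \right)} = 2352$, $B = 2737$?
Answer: $\frac{3}{6895} \approx 0.0004351$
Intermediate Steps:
$k{\left(P,o \right)} = -51$ ($k{\left(P,o \right)} = 2 - 53 = -51$)
$g{\left(x \right)} = \frac{2737}{x}$
$\frac{1}{Z{\left(2727 \right)} + g{\left(k{\left(37,-28 \right)} \right)}} = \frac{1}{2352 + \frac{2737}{-51}} = \frac{1}{2352 + 2737 \left(- \frac{1}{51}\right)} = \frac{1}{2352 - \frac{161}{3}} = \frac{1}{\frac{6895}{3}} = \frac{3}{6895}$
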